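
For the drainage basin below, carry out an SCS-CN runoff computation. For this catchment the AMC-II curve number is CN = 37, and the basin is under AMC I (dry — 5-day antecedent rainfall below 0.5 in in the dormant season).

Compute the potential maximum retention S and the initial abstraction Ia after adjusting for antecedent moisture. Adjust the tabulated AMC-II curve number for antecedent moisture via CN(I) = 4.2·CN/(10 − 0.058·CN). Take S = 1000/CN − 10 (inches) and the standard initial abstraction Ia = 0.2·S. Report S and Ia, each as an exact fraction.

Dry (AMC I): CN(I) = 4.2·37/(10 − 0.058·37) = (777/5)/(3927/500) = 3700/187 ≈ 19.786
Max retention: S = 1000/(3700/187) − 10 = 1500/37 in (≈ 40.541 in)
Ia = 0.2·(1500/37) = 300/37 in ≈ 8.108 in

S = 1500/37 in ≈ 40.541 in; Ia = 300/37 in ≈ 8.108 in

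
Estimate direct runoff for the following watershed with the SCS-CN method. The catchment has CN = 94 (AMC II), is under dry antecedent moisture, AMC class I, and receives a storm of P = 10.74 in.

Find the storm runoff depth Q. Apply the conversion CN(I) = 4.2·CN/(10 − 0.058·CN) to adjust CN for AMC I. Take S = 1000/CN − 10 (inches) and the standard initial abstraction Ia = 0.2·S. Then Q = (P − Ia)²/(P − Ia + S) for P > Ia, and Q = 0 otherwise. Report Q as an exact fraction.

CN(I) from CN(II)=94: (4.2·94)/(10 − 0.058·94) = 32900/379 ≈ 86.807
Max retention: S = 1000/(32900/379) − 10 = 500/329 in (≈ 1.520 in)
Ia = 0.2·(500/329) = 100/329 in ≈ 0.304 in
P − Ia = 10.740 − 0.304 = 171673/16450 ≈ 10.436 in (> 0, runoff occurs)
Runoff Q = (P−Ia)²/(P−Ia+S) = (10.436)²/(10.436+1.520) = 29471618929/3235270850 ≈ 9.109 in

Q = 29471618929/3235270850 in ≈ 9.109 in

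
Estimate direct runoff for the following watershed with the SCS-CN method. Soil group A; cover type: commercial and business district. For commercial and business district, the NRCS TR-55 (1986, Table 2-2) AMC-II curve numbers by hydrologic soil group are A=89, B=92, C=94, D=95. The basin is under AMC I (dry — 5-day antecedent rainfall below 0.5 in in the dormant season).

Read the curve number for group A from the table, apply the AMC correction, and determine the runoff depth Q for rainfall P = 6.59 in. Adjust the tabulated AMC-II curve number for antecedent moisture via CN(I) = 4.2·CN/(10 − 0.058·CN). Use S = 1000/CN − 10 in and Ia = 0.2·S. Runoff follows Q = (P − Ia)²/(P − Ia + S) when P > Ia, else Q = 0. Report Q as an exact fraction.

Q = 1258145832241/312435309900 in ≈ 4.027 in

NRCS table: commercial and business district, soil group A → CN(II) = 89
Dry (AMC I): CN(I) = 4.2·89/(10 − 0.058·89) = (1869/5)/(2419/500) = 186900/2419 ≈ 77.263
Max retention: S = 1000/(186900/2419) − 10 = 5500/1869 in (≈ 2.943 in)
Ia = 0.2S: 0.2·2.943 = 0.589 in (exactly 1100/1869)
P − Ia = 6.590 − 0.589 = 1121671/186900 ≈ 6.001 in (> 0, runoff occurs)
Q = (1121671/186900)²/((1121671/186900) + 5500/1869) = (1258145832241/34931610000)/(1671671/186900) = 1258145832241/312435309900 in ≈ 4.027 in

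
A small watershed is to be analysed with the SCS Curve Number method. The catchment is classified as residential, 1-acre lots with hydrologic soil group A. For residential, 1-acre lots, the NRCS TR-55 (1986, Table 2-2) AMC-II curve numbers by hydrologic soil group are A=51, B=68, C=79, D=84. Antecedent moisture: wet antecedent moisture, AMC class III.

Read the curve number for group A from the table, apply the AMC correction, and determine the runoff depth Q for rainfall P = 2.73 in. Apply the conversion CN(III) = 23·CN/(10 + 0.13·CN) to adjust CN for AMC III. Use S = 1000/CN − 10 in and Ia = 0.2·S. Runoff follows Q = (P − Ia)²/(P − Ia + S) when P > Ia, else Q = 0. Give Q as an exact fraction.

Q = 7055104063/11934923100 in ≈ 0.591 in

NRCS table: residential, 1-acre lots, soil group A → CN(II) = 51
Adjust CN=51 to AMC III: 23·51/(10 + 0.13·51) → 1173 ÷ (1663/100) = 117300/1663 ≈ 70.535
Retention S: 1000/CN − 10 with CN=70.535 → S = 4900/1173 ≈ 4.177 in
Initial abstraction Ia = S/5 = (4900/1173)/5 = 980/1173 ≈ 0.835 in
Since P=2.730 > Ia=0.835: effective rainfall P−Ia = 222229/117300 in
Runoff Q = (P−Ia)²/(P−Ia+S) = (1.895)²/(1.895+4.177) = 7055104063/11934923100 ≈ 0.591 in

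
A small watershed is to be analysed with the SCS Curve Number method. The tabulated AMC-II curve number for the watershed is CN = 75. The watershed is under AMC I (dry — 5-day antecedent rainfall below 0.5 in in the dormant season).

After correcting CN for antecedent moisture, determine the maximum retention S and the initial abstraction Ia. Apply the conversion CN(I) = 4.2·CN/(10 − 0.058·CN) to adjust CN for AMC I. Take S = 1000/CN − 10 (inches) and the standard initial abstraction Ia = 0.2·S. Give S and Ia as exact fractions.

CN(I) from CN(II)=75: (4.2·75)/(10 − 0.058·75) = 6300/113 ≈ 55.752
S = 1000/(6300/113) − 10 = 500/63 in ≈ 7.937 in
Ia = 0.2·(500/63) = 100/63 in ≈ 1.587 in

S = 500/63 in ≈ 7.937 in; Ia = 100/63 in ≈ 1.587 in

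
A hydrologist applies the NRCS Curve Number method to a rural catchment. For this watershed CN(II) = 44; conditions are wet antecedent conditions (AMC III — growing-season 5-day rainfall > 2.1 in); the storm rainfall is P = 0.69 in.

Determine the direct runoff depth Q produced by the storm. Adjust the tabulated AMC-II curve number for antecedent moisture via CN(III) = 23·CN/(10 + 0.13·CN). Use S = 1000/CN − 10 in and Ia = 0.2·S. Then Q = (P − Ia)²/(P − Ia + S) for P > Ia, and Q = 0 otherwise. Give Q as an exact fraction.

Wet (AMC III): CN(III) = 23·44/(10 + 0.13·44) = 1012/(393/25) = 25300/393 ≈ 64.377
Retention S: 1000/CN − 10 with CN=64.377 → S = 1400/253 ≈ 5.534 in
Ia = 0.2·(1400/253) = 280/253 in ≈ 1.107 in
P = 0.690 ≤ Ia = 1.107 in: entire storm abstracted, Q = 0.

Q = 0 in ≈ 0.000 in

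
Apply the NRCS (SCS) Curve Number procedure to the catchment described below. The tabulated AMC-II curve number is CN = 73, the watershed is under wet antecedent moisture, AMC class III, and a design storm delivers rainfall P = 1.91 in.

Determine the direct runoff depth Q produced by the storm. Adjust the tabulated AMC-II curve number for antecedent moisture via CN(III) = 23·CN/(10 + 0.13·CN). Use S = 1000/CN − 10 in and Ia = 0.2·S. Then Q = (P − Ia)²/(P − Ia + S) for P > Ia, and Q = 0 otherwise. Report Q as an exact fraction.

Q = 71123022721/90110083100 in ≈ 0.789 in

CN(III) from CN(II)=73: (23·73)/(10 + 0.13·73) = 167900/1949 ≈ 86.147
S = 1000/(167900/1949) − 10 = 2700/1679 in ≈ 1.608 in
Initial abstraction Ia = S/5 = (2700/1679)/5 = 540/1679 ≈ 0.322 in
Excess rainfall: 1.910 − 0.322 = 1.588 in; P > Ia so Q > 0
Q: (266689/167900)² ÷ (536689/167900) = 71123022721/90110083100 in (≈ 0.789 in)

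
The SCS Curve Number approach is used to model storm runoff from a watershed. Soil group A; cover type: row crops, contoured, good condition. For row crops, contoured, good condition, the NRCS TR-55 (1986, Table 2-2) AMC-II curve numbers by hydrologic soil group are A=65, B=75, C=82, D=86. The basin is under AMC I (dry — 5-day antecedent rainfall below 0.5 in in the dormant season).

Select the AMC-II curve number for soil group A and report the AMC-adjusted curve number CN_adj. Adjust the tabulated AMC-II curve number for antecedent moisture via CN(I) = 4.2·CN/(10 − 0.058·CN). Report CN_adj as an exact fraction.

NRCS table: row crops, contoured, good condition, soil group A → CN(II) = 65
Adjust CN=65 to AMC I: 4.2·65/(10 − 0.058·65) → 273 ÷ (623/100) = 3900/89 ≈ 43.820

CN_adj = 3900/89 ≈ 43.820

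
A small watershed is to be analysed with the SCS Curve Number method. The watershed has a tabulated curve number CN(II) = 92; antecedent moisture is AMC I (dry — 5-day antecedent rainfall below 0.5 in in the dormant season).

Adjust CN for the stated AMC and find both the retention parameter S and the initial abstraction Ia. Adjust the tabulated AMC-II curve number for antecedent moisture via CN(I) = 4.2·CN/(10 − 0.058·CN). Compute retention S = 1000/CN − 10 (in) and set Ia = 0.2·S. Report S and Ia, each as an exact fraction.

S = 1000/483 in ≈ 2.070 in; Ia = 200/483 in ≈ 0.414 in

CN(I) from CN(II)=92: (4.2·92)/(10 − 0.058·92) = 48300/583 ≈ 82.847
S = 1000/(48300/583) − 10 = 1000/483 in ≈ 2.070 in
Ia = 0.2·(1000/483) = 200/483 in ≈ 0.414 in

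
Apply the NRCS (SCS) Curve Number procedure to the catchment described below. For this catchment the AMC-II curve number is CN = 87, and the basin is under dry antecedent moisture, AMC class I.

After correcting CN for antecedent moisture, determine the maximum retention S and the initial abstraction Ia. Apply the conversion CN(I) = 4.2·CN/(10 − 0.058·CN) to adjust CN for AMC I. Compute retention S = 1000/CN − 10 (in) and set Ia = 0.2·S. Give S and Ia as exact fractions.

CN(I) from CN(II)=87: (4.2·87)/(10 − 0.058·87) = 182700/2477 ≈ 73.759
S = 1000/(182700/2477) − 10 = 6500/1827 in ≈ 3.558 in
Ia = 0.2·(6500/1827) = 1300/1827 in ≈ 0.712 in

S = 6500/1827 in ≈ 3.558 in; Ia = 1300/1827 in ≈ 0.712 in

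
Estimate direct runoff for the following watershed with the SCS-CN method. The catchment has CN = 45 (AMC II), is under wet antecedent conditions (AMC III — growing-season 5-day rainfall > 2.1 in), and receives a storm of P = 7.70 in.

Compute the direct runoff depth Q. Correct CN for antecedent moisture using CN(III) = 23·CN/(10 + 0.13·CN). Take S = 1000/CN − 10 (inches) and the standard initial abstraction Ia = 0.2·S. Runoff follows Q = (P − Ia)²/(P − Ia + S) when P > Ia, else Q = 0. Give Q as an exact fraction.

Q = 17160011/4655430 in ≈ 3.686 in

CN(III) from CN(II)=45: (23·45)/(10 + 0.13·45) = 20700/317 ≈ 65.300
Max retention: S = 1000/(20700/317) − 10 = 1100/207 in (≈ 5.314 in)
Ia = 0.2S: 0.2·5.314 = 1.063 in (exactly 220/207)
Since P=7.700 > Ia=1.063: effective rainfall P−Ia = 13739/2070 in
Runoff Q = (P−Ia)²/(P−Ia+S) = (6.637)²/(6.637+5.314) = 17160011/4655430 ≈ 3.686 in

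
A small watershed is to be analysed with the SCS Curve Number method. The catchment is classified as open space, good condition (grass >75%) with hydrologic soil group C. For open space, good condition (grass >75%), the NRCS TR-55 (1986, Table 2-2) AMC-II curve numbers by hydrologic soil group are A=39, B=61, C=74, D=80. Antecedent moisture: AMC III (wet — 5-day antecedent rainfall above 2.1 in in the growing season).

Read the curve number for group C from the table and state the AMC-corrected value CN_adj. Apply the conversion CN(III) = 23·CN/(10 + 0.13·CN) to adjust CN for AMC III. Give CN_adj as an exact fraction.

NRCS table: open space, good condition (grass >75%), soil group C → CN(II) = 74
Adjust CN=74 to AMC III: 23·74/(10 + 0.13·74) → 1702 ÷ (981/50) = 85100/981 ≈ 86.748

CN_adj = 85100/981 ≈ 86.748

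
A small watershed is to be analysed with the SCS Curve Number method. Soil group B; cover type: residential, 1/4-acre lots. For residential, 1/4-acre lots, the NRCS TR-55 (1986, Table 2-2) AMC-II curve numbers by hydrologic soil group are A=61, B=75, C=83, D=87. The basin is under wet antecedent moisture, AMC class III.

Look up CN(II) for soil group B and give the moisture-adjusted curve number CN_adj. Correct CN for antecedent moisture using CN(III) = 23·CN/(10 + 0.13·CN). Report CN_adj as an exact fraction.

NRCS table: residential, 1/4-acre lots, soil group B → CN(II) = 75
Wet (AMC III): CN(III) = 23·75/(10 + 0.13·75) = 1725/(79/4) = 6900/79 ≈ 87.342

CN_adj = 6900/79 ≈ 87.342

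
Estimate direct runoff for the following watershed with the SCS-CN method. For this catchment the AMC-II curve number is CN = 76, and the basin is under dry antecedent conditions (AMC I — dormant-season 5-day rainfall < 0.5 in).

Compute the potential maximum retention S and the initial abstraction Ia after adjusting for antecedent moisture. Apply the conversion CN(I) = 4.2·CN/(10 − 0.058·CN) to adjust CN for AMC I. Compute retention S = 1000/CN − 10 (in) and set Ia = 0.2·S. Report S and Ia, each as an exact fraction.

S = 1000/133 in ≈ 7.519 in; Ia = 200/133 in ≈ 1.504 in

Adjust CN=76 to AMC I: 4.2·76/(10 − 0.058·76) → (1596/5) ÷ (699/125) = 13300/233 ≈ 57.082
Max retention: S = 1000/(13300/233) − 10 = 1000/133 in (≈ 7.519 in)
Ia = 0.2·(1000/133) = 200/133 in ≈ 1.504 in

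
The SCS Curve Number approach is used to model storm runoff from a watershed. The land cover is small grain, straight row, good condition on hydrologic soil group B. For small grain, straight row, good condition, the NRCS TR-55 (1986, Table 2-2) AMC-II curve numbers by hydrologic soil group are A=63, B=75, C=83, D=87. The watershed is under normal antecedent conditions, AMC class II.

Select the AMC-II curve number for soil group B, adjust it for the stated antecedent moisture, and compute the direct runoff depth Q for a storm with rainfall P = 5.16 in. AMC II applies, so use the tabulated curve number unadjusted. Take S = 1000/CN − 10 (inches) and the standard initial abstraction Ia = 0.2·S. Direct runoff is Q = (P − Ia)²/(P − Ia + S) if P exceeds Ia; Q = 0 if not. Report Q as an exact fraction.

Q = 113569/44025 in ≈ 2.580 in

NRCS table: small grain, straight row, good condition, soil group B → CN(II) = 75
Average conditions: CN = 75 (no AMC adjustment).
Max retention: S = 1000/75 − 10 = 10/3 in (≈ 3.333 in)
Ia = 0.2S: 0.2·3.333 = 0.667 in (exactly 2/3)
Since P=5.160 > Ia=0.667: effective rainfall P−Ia = 337/75 in
Q: (337/75)² ÷ (587/75) = 113569/44025 in (≈ 2.580 in)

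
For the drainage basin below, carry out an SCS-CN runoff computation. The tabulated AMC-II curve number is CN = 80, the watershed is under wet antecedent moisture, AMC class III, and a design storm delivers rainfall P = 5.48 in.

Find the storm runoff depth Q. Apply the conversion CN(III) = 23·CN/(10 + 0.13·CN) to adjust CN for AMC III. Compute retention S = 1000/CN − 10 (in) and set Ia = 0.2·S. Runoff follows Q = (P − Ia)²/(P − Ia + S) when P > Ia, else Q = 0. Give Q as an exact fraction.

Q = 9156676/2099325 in ≈ 4.362 in

CN(III) from CN(II)=80: (23·80)/(10 + 0.13·80) = 4600/51 ≈ 90.196
Max retention: S = 1000/(4600/51) − 10 = 25/23 in (≈ 1.087 in)
Ia = 0.2S: 0.2·1.087 = 0.217 in (exactly 5/23)
P − Ia = 5.480 − 0.217 = 3026/575 ≈ 5.263 in (> 0, runoff occurs)
Runoff Q = (P−Ia)²/(P−Ia+S) = (5.263)²/(5.263+1.087) = 9156676/2099325 ≈ 4.362 in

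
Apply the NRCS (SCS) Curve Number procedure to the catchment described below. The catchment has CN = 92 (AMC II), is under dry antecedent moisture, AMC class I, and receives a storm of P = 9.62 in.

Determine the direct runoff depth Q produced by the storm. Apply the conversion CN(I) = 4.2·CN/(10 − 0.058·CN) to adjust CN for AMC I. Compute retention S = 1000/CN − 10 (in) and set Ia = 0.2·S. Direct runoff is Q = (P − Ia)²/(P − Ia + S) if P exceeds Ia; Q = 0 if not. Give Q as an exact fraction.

Dry (AMC I): CN(I) = 4.2·92/(10 − 0.058·92) = (1932/5)/(583/125) = 48300/583 ≈ 82.847
Retention S: 1000/CN − 10 with CN=82.847 → S = 1000/483 ≈ 2.070 in
Initial abstraction Ia = S/5 = (1000/483)/5 = 200/483 ≈ 0.414 in
Since P=9.620 > Ia=0.414: effective rainfall P−Ia = 222323/24150 in
Q = (222323/24150)²/((222323/24150) + 1000/483) = (49427516329/583222500)/(272323/24150) = 49427516329/6576600450 in ≈ 7.516 in

Q = 49427516329/6576600450 in ≈ 7.516 in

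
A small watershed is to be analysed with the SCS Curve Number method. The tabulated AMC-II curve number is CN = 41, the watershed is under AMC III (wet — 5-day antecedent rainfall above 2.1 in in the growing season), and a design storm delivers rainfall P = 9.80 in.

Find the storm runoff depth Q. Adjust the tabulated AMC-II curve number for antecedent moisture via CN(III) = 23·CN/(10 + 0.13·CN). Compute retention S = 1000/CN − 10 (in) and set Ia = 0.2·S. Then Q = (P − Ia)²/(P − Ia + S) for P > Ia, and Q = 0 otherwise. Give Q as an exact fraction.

Wet (AMC III): CN(III) = 23·41/(10 + 0.13·41) = 943/(1533/100) = 94300/1533 ≈ 61.513
Retention S: 1000/CN − 10 with CN=61.513 → S = 5900/943 ≈ 6.257 in
Ia = 0.2·(5900/943) = 1180/943 in ≈ 1.251 in
P − Ia = 9.800 − 1.251 = 40307/4715 ≈ 8.549 in (> 0, runoff occurs)
Runoff Q = (P−Ia)²/(P−Ia+S) = (8.549)²/(8.549+6.257) = 1624654249/329140005 ≈ 4.936 in

Q = 1624654249/329140005 in ≈ 4.936 in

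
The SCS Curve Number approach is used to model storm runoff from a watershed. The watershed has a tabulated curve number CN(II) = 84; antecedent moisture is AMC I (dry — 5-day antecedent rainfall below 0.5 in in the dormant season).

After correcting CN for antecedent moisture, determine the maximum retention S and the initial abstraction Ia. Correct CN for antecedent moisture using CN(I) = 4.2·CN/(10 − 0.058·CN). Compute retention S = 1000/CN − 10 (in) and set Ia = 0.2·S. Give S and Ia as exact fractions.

S = 2000/441 in ≈ 4.535 in; Ia = 400/441 in ≈ 0.907 in

CN(I) from CN(II)=84: (4.2·84)/(10 − 0.058·84) = 44100/641 ≈ 68.799
S = 1000/(44100/641) − 10 = 2000/441 in ≈ 4.535 in
Ia = 0.2S: 0.2·4.535 = 0.907 in (exactly 400/441)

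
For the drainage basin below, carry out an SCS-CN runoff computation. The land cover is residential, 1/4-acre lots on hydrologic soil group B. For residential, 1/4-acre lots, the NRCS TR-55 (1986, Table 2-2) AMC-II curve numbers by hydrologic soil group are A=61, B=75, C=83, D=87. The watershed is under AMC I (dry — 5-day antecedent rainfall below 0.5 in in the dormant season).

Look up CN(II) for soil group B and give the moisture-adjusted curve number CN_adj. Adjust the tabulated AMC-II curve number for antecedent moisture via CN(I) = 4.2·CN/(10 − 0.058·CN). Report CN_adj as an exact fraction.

CN_adj = 6300/113 ≈ 55.752

NRCS table: residential, 1/4-acre lots, soil group B → CN(II) = 75
Dry (AMC I): CN(I) = 4.2·75/(10 − 0.058·75) = 315/(113/20) = 6300/113 ≈ 55.752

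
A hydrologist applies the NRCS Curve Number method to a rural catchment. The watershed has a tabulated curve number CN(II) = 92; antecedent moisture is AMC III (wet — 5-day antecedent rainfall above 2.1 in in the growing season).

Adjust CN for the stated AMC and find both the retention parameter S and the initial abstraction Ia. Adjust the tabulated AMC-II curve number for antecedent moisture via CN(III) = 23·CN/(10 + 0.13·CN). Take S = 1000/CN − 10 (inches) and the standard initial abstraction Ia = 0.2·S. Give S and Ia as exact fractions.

S = 200/529 in ≈ 0.378 in; Ia = 40/529 in ≈ 0.076 in

Wet (AMC III): CN(III) = 23·92/(10 + 0.13·92) = 2116/(549/25) = 52900/549 ≈ 96.357
Retention S: 1000/CN − 10 with CN=96.357 → S = 200/529 ≈ 0.378 in
Ia = 0.2·(200/529) = 40/529 in ≈ 0.076 in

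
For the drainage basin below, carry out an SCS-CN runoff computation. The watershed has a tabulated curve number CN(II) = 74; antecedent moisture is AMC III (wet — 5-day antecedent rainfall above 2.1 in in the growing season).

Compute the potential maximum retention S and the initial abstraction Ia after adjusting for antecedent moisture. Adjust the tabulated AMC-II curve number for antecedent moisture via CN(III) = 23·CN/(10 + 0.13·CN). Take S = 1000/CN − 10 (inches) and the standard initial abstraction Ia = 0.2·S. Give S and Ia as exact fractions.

S = 1300/851 in ≈ 1.528 in; Ia = 260/851 in ≈ 0.306 in

Wet (AMC III): CN(III) = 23·74/(10 + 0.13·74) = 1702/(981/50) = 85100/981 ≈ 86.748
S = 1000/(85100/981) − 10 = 1300/851 in ≈ 1.528 in
Ia = 0.2·(1300/851) = 260/851 in ≈ 0.306 in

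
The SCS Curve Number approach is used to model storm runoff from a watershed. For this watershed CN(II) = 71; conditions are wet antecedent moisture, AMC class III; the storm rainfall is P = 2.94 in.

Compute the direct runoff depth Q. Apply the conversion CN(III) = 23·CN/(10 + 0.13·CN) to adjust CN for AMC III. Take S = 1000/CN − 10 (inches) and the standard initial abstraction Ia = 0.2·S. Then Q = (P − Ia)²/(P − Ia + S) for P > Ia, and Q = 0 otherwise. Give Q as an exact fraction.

CN(III) from CN(II)=71: (23·71)/(10 + 0.13·71) = 163300/1923 ≈ 84.919
Retention S: 1000/CN − 10 with CN=84.919 → S = 2900/1633 ≈ 1.776 in
Ia = 0.2·(2900/1633) = 580/1633 in ≈ 0.355 in
Excess rainfall: 2.940 − 0.355 = 2.585 in; P > Ia so Q > 0
Q: (211051/81650)² ÷ (356051/81650) = 44542524601/29071564150 in (≈ 1.532 in)

Q = 44542524601/29071564150 in ≈ 1.532 in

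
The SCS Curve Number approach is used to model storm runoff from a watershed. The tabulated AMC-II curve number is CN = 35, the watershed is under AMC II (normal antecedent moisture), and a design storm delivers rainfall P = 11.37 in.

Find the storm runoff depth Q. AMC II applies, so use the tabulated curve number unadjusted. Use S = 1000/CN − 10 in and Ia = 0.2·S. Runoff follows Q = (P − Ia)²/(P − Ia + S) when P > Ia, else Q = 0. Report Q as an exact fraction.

Q = 28718881/12851300 in ≈ 2.235 in

CN(II) = 35; AMC II needs no correction.
Retention S: 1000/CN − 10 with CN=35.000 → S = 130/7 ≈ 18.571 in
Initial abstraction Ia = S/5 = (130/7)/5 = 26/7 ≈ 3.714 in
P − Ia = 11.370 − 3.714 = 5359/700 ≈ 7.656 in (> 0, runoff occurs)
Q = (5359/700)²/((5359/700) + 130/7) = (28718881/490000)/(18359/700) = 28718881/12851300 in ≈ 2.235 in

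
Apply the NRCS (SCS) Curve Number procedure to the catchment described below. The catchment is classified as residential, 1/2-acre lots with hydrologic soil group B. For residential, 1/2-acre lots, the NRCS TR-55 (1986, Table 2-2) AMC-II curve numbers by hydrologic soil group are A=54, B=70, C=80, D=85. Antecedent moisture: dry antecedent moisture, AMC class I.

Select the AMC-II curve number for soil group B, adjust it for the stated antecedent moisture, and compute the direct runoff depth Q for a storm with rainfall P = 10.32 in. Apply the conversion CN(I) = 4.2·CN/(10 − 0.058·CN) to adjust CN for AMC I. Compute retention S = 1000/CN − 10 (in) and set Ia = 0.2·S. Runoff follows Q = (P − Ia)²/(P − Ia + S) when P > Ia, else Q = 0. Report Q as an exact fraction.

Q = 51430082/13868225 in ≈ 3.708 in

NRCS table: residential, 1/2-acre lots, soil group B → CN(II) = 70
Dry (AMC I): CN(I) = 4.2·70/(10 − 0.058·70) = 294/(297/50) = 4900/99 ≈ 49.495
S = 1000/(4900/99) − 10 = 500/49 in ≈ 10.204 in
Initial abstraction Ia = S/5 = (500/49)/5 = 100/49 ≈ 2.041 in
P − Ia = 10.320 − 2.041 = 10142/1225 ≈ 8.279 in (> 0, runoff occurs)
Q: (10142/1225)² ÷ (22642/1225) = 51430082/13868225 in (≈ 3.708 in)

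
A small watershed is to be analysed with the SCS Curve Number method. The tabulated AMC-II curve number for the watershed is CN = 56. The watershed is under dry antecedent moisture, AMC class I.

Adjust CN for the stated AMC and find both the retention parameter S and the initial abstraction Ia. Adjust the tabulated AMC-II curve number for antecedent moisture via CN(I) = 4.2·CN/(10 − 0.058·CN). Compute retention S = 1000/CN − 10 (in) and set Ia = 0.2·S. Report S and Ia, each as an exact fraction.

S = 2750/147 in ≈ 18.707 in; Ia = 550/147 in ≈ 3.741 in

CN(I) from CN(II)=56: (4.2·56)/(10 − 0.058·56) = 7350/211 ≈ 34.834
S = 1000/(7350/211) − 10 = 2750/147 in ≈ 18.707 in
Ia = 0.2S: 0.2·18.707 = 3.741 in (exactly 550/147)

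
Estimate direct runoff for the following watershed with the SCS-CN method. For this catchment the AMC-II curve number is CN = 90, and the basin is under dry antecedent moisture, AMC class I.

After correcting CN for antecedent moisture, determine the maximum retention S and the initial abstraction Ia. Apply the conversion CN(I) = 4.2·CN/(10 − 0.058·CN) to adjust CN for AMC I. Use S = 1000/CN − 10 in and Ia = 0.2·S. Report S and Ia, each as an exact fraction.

S = 500/189 in ≈ 2.646 in; Ia = 100/189 in ≈ 0.529 in

CN(I) from CN(II)=90: (4.2·90)/(10 − 0.058·90) = 18900/239 ≈ 79.079
S = 1000/(18900/239) − 10 = 500/189 in ≈ 2.646 in
Ia = 0.2·(500/189) = 100/189 in ≈ 0.529 in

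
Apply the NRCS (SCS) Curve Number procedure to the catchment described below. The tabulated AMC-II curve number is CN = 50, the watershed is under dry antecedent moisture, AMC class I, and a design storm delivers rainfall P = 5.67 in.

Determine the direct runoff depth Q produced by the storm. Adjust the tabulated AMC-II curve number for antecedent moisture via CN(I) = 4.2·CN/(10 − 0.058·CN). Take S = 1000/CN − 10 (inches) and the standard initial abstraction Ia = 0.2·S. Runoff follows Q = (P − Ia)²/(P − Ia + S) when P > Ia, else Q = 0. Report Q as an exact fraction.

Dry (AMC I): CN(I) = 4.2·50/(10 − 0.058·50) = 210/(71/10) = 2100/71 ≈ 29.577
Max retention: S = 1000/(2100/71) − 10 = 500/21 in (≈ 23.810 in)
Ia = 0.2S: 0.2·23.810 = 4.762 in (exactly 100/21)
P − Ia = 5.670 − 4.762 = 1907/2100 ≈ 0.908 in (> 0, runoff occurs)
Q = (1907/2100)²/((1907/2100) + 500/21) = (3636649/4410000)/(51907/2100) = 3636649/109004700 in ≈ 0.033 in

Q = 3636649/109004700 in ≈ 0.033 in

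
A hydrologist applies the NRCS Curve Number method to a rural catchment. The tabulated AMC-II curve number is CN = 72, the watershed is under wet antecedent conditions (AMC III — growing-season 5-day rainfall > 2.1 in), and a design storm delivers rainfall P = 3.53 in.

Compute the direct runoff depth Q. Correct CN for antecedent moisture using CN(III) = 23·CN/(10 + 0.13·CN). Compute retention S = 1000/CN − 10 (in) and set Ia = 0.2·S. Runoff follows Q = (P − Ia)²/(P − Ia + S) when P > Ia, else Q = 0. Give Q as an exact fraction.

Q = 4365377041/2092169700 in ≈ 2.087 in

CN(III) from CN(II)=72: (23·72)/(10 + 0.13·72) = 10350/121 ≈ 85.537
S = 1000/(10350/121) − 10 = 350/207 in ≈ 1.691 in
Ia = 0.2·(350/207) = 70/207 in ≈ 0.338 in
Since P=3.530 > Ia=0.338: effective rainfall P−Ia = 66071/20700 in
Q = (66071/20700)²/((66071/20700) + 350/207) = (4365377041/428490000)/(101071/20700) = 4365377041/2092169700 in ≈ 2.087 in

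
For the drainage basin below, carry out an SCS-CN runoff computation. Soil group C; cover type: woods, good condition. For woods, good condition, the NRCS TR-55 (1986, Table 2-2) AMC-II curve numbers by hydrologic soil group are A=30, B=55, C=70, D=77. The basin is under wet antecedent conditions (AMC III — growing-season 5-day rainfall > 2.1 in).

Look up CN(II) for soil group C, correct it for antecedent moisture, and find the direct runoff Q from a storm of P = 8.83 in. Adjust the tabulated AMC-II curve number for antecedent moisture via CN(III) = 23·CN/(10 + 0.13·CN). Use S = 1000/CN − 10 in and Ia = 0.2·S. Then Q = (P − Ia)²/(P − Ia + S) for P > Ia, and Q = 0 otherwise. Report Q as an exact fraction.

NRCS table: woods, good condition, soil group C → CN(II) = 70
Adjust CN=70 to AMC III: 23·70/(10 + 0.13·70) → 1610 ÷ (191/10) = 16100/191 ≈ 84.293
S = 1000/(16100/191) − 10 = 300/161 in ≈ 1.863 in
Ia = 0.2·(300/161) = 60/161 in ≈ 0.373 in
Since P=8.830 > Ia=0.373: effective rainfall P−Ia = 136163/16100 in
Q: (136163/16100)² ÷ (166163/16100) = 18540362569/2675224300 in (≈ 6.930 in)

Q = 18540362569/2675224300 in ≈ 6.930 in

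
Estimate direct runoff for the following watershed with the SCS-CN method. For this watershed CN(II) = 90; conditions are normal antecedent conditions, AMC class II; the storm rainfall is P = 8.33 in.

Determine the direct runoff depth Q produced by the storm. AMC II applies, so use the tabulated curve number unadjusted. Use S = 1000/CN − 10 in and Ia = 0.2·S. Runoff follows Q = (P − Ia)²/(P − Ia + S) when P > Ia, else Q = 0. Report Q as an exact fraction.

Average conditions: CN = 90 (no AMC adjustment).
S = 1000/90 − 10 = 10/9 in ≈ 1.111 in
Ia = 0.2·(10/9) = 2/9 in ≈ 0.222 in
Since P=8.330 > Ia=0.222: effective rainfall P−Ia = 7297/900 in
Runoff Q = (P−Ia)²/(P−Ia+S) = (8.108)²/(8.108+1.111) = 53246209/7467300 ≈ 7.131 in

Q = 53246209/7467300 in ≈ 7.131 in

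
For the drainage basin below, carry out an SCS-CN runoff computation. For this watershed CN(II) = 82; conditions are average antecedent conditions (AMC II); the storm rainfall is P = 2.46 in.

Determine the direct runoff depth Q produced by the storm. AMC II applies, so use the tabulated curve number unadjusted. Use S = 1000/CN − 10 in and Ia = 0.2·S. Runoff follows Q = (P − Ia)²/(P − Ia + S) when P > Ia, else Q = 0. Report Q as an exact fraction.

AMC II — tabulated CN = 82 applies directly.
S = 1000/82 − 10 = 90/41 in ≈ 2.195 in
Ia = 0.2·(90/41) = 18/41 in ≈ 0.439 in
Excess rainfall: 2.460 − 0.439 = 2.021 in; P > Ia so Q > 0
Q: (4143/2050)² ÷ (8643/2050) = 5721483/5906050 in (≈ 0.969 in)

Q = 5721483/5906050 in ≈ 0.969 in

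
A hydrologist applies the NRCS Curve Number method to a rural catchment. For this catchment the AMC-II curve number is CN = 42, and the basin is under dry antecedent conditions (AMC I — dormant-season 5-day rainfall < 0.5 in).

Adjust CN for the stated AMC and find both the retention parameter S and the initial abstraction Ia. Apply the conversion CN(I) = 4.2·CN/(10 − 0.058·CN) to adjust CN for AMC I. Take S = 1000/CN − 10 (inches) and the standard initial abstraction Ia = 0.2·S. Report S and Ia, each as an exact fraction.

Dry (AMC I): CN(I) = 4.2·42/(10 − 0.058·42) = (882/5)/(1891/250) = 44100/1891 ≈ 23.321
Retention S: 1000/CN − 10 with CN=23.321 → S = 14500/441 ≈ 32.880 in
Initial abstraction Ia = S/5 = (14500/441)/5 = 2900/441 ≈ 6.576 in

S = 14500/441 in ≈ 32.880 in; Ia = 2900/441 in ≈ 6.576 in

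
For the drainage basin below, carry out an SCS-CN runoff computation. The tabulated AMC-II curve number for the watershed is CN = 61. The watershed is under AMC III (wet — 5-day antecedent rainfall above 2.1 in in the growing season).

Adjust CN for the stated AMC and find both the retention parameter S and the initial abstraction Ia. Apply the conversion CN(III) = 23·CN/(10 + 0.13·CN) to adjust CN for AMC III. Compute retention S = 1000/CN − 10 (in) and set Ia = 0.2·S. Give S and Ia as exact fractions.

S = 3900/1403 in ≈ 2.780 in; Ia = 780/1403 in ≈ 0.556 in

CN(III) from CN(II)=61: (23·61)/(10 + 0.13·61) = 140300/1793 ≈ 78.249
Max retention: S = 1000/(140300/1793) − 10 = 3900/1403 in (≈ 2.780 in)
Ia = 0.2·(3900/1403) = 780/1403 in ≈ 0.556 in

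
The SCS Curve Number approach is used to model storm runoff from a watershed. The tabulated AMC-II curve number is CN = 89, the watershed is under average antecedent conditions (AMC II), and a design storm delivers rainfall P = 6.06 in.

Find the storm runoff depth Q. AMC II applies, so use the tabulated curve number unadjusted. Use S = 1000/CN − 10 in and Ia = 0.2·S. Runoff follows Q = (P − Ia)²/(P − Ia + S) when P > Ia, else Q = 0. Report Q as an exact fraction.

AMC II — tabulated CN = 89 applies directly.
Max retention: S = 1000/89 − 10 = 110/89 in (≈ 1.236 in)
Ia = 0.2S: 0.2·1.236 = 0.247 in (exactly 22/89)
Since P=6.060 > Ia=0.247: effective rainfall P−Ia = 25867/4450 in
Q: (25867/4450)² ÷ (31367/4450) = 669101689/139583150 in (≈ 4.794 in)

Q = 669101689/139583150 in ≈ 4.794 in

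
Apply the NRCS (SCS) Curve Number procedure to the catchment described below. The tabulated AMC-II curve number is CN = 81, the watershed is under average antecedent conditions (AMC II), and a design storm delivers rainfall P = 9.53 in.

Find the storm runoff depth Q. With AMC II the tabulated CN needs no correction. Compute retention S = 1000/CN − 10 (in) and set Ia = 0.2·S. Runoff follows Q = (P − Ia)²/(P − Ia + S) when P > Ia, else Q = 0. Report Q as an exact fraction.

Q = 5386532449/748383300 in ≈ 7.198 in

AMC II — tabulated CN = 81 applies directly.
S = 1000/81 − 10 = 190/81 in ≈ 2.346 in
Initial abstraction Ia = S/5 = (190/81)/5 = 38/81 ≈ 0.469 in
P − Ia = 9.530 − 0.469 = 73393/8100 ≈ 9.061 in (> 0, runoff occurs)
Q: (73393/8100)² ÷ (92393/8100) = 5386532449/748383300 in (≈ 7.198 in)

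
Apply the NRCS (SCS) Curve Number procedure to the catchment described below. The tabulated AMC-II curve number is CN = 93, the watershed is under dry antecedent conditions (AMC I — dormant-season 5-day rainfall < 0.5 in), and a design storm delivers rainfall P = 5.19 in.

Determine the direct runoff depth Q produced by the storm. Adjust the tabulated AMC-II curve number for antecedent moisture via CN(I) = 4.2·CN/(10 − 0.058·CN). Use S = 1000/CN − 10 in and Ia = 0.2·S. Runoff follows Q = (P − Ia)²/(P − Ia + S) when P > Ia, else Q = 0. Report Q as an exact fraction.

Adjust CN=93 to AMC I: 4.2·93/(10 − 0.058·93) → (1953/5) ÷ (2303/500) = 27900/329 ≈ 84.802
Retention S: 1000/CN − 10 with CN=84.802 → S = 500/279 ≈ 1.792 in
Ia = 0.2S: 0.2·1.792 = 0.358 in (exactly 100/279)
Excess rainfall: 5.190 − 0.358 = 4.832 in; P > Ia so Q > 0
Runoff Q = (P−Ia)²/(P−Ia+S) = (4.832)²/(4.832+1.792) = 18171309601/5155947900 ≈ 3.524 in

Q = 18171309601/5155947900 in ≈ 3.524 in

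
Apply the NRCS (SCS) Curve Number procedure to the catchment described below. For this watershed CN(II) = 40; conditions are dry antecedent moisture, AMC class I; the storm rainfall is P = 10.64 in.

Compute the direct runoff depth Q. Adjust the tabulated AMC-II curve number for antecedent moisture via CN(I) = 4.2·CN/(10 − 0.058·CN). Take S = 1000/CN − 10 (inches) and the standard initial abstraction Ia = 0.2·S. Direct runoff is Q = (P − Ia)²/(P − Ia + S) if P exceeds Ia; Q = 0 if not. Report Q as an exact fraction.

CN(I) from CN(II)=40: (4.2·40)/(10 − 0.058·40) = 175/8 ≈ 21.875
Retention S: 1000/CN − 10 with CN=21.875 → S = 250/7 ≈ 35.714 in
Ia = 0.2S: 0.2·35.714 = 7.143 in (exactly 50/7)
Excess rainfall: 10.640 − 7.143 = 3.497 in; P > Ia so Q > 0
Runoff Q = (P−Ia)²/(P−Ia+S) = (3.497)²/(3.497+35.714) = 187272/600425 ≈ 0.312 in

Q = 187272/600425 in ≈ 0.312 in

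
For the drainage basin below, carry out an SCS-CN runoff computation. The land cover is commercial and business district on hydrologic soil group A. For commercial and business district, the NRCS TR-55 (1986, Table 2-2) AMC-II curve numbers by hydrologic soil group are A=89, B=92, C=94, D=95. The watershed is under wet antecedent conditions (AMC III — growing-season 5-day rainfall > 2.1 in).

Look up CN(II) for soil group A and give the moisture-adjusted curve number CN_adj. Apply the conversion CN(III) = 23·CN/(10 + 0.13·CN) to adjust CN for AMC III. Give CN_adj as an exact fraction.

CN_adj = 204700/2157 ≈ 94.900

NRCS table: commercial and business district, soil group A → CN(II) = 89
Wet (AMC III): CN(III) = 23·89/(10 + 0.13·89) = 2047/(2157/100) = 204700/2157 ≈ 94.900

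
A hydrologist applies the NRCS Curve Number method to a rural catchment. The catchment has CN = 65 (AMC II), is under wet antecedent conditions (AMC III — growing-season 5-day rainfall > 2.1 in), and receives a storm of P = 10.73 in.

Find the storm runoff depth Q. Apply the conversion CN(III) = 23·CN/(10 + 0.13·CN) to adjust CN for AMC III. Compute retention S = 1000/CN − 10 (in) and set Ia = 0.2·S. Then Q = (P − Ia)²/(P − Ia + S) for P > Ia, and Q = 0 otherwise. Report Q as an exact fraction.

CN(III) from CN(II)=65: (23·65)/(10 + 0.13·65) = 29900/369 ≈ 81.030
Retention S: 1000/CN − 10 with CN=81.030 → S = 700/299 ≈ 2.341 in
Initial abstraction Ia = S/5 = (700/299)/5 = 140/299 ≈ 0.468 in
Since P=10.730 > Ia=0.468: effective rainfall P−Ia = 306827/29900 in
Runoff Q = (P−Ia)²/(P−Ia+S) = (10.262)²/(10.262+2.341) = 94142807929/11267127300 ≈ 8.356 in

Q = 94142807929/11267127300 in ≈ 8.356 in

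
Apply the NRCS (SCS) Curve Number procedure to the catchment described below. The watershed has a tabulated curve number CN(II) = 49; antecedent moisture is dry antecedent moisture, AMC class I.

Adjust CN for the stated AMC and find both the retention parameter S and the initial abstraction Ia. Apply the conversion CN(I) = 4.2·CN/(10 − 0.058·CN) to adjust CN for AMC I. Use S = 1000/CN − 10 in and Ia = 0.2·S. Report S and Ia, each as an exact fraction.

S = 8500/343 in ≈ 24.781 in; Ia = 1700/343 in ≈ 4.956 in

Dry (AMC I): CN(I) = 4.2·49/(10 − 0.058·49) = (1029/5)/(3579/500) = 34300/1193 ≈ 28.751
S = 1000/(34300/1193) − 10 = 8500/343 in ≈ 24.781 in
Ia = 0.2S: 0.2·24.781 = 4.956 in (exactly 1700/343)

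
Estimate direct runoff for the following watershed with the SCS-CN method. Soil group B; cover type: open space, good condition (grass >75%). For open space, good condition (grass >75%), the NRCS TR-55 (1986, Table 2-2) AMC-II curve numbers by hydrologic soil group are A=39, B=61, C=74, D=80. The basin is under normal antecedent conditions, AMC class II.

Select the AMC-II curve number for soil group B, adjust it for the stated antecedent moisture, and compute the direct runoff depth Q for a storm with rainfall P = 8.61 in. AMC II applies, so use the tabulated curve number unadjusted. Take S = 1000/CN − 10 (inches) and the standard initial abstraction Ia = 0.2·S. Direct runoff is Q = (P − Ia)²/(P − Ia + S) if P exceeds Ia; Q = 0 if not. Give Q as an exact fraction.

Q = 666655947/170232700 in ≈ 3.916 in

NRCS table: open space, good condition (grass >75%), soil group B → CN(II) = 61
AMC II — tabulated CN = 61 applies directly.
Max retention: S = 1000/61 − 10 = 390/61 in (≈ 6.393 in)
Ia = 0.2S: 0.2·6.393 = 1.279 in (exactly 78/61)
P − Ia = 8.610 − 1.279 = 44721/6100 ≈ 7.331 in (> 0, runoff occurs)
Q: (44721/6100)² ÷ (83721/6100) = 666655947/170232700 in (≈ 3.916 in)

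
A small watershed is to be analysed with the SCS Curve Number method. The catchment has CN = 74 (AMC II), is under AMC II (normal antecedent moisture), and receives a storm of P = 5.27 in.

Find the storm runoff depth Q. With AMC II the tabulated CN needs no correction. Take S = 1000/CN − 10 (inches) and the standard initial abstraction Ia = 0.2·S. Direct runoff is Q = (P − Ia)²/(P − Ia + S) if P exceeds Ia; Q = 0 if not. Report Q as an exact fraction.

Q = 285576201/110626300 in ≈ 2.581 in

Average conditions: CN = 74 (no AMC adjustment).
S = 1000/74 − 10 = 130/37 in ≈ 3.514 in
Initial abstraction Ia = S/5 = (130/37)/5 = 26/37 ≈ 0.703 in
Excess rainfall: 5.270 − 0.703 = 4.567 in; P > Ia so Q > 0
Runoff Q = (P−Ia)²/(P−Ia+S) = (4.567)²/(4.567+3.514) = 285576201/110626300 ≈ 2.581 in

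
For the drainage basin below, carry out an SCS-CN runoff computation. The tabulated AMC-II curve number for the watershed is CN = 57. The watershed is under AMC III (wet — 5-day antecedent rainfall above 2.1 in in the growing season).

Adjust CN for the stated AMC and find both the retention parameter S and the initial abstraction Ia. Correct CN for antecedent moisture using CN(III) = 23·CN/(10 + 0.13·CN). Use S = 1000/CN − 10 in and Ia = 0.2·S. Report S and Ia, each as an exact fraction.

CN(III) from CN(II)=57: (23·57)/(10 + 0.13·57) = 131100/1741 ≈ 75.302
Max retention: S = 1000/(131100/1741) − 10 = 4300/1311 in (≈ 3.280 in)
Ia = 0.2·(4300/1311) = 860/1311 in ≈ 0.656 in

S = 4300/1311 in ≈ 3.280 in; Ia = 860/1311 in ≈ 0.656 in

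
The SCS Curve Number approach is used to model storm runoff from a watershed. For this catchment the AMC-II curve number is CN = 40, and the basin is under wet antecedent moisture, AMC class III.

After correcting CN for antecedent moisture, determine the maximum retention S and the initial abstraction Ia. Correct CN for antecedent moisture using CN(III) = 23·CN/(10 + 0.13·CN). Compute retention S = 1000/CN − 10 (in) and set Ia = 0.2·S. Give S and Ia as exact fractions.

S = 150/23 in ≈ 6.522 in; Ia = 30/23 in ≈ 1.304 in

Wet (AMC III): CN(III) = 23·40/(10 + 0.13·40) = 920/(76/5) = 1150/19 ≈ 60.526
Max retention: S = 1000/(1150/19) − 10 = 150/23 in (≈ 6.522 in)
Ia = 0.2S: 0.2·6.522 = 1.304 in (exactly 30/23)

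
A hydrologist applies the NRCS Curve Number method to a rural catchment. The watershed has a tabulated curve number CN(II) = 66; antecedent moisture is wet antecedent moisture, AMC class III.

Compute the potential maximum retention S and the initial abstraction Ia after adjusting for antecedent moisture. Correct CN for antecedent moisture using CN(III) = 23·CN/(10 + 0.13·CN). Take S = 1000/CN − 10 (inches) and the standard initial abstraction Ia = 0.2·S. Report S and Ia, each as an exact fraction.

Wet (AMC III): CN(III) = 23·66/(10 + 0.13·66) = 1518/(929/50) = 75900/929 ≈ 81.701
Max retention: S = 1000/(75900/929) − 10 = 1700/759 in (≈ 2.240 in)
Ia = 0.2S: 0.2·2.240 = 0.448 in (exactly 340/759)

S = 1700/759 in ≈ 2.240 in; Ia = 340/759 in ≈ 0.448 in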